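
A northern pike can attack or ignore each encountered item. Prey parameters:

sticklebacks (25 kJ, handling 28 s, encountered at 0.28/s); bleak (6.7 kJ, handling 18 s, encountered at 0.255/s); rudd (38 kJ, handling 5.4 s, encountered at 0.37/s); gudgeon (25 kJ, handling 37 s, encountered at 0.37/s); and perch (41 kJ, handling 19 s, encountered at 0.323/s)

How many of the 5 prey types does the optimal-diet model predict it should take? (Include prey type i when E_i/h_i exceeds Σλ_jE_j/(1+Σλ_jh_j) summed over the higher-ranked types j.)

Profitabilities (E/h, kJ/s): rudd 7.04, perch 2.16, sticklebacks 0.893, gudgeon 0.676, bleak 0.372. Add prey in this order while the next type's profitability exceeds the intake rate on those already taken.
Rate on top 1: 4.69. perch: 2.16 < 4.69 → exclude; stop.
Optimal diet: rudd — 1 of 5 types.

1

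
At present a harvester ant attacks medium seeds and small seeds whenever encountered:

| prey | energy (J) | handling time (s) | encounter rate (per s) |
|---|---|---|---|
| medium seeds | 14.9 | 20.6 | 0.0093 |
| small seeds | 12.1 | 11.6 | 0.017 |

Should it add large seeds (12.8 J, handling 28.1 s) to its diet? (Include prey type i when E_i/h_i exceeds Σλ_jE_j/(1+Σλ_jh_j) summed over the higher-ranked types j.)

On medium seeds and small seeds alone, R = ΣλE/(1+Σλh) = 0.3443/1.389 = 0.2479 J/s.
large seeds: E/h = 12.8/28.1 = 0.4555 J/s.
Since 0.4555 > R, including large seeds increases the long-run rate.

Yes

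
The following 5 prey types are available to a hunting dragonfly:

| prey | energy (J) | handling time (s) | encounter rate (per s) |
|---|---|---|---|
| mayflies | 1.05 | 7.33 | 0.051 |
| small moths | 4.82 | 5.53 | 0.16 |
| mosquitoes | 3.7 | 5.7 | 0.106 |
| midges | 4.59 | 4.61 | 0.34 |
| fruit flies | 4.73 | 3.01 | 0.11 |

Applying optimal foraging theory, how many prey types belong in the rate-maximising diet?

Profitabilities (E/h, J/s): fruit flies 1.57, midges 0.996, small moths 0.872, mosquitoes 0.649, mayflies 0.143. Add prey in this order while the next type's profitability exceeds the intake rate on those already taken.
Rate on top 1: 0.3909. midges: 0.996 > 0.3909 → include.
Rate on top 2: 0.7179. small moths: 0.872 > 0.7179 → include.
Rate on top 3: 0.7539. mosquitoes: 0.649 < 0.7539 → exclude; stop.
Optimal diet: fruit flies, midges, small moths — 3 of 5 types.

3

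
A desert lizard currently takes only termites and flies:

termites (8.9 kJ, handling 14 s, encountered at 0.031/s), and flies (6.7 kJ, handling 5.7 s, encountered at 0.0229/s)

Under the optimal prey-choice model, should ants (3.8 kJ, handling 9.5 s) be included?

Yes

Current rate: (0.031×8.9 + 0.0229×6.7)/(1 + 0.031×14 + 0.0229×5.7) = 0.2744 kJ/s.
ants: E/h = 3.8/9.5 = 0.4 kJ/s.
0.4 > 0.2744, so adding ants raises the average — include it.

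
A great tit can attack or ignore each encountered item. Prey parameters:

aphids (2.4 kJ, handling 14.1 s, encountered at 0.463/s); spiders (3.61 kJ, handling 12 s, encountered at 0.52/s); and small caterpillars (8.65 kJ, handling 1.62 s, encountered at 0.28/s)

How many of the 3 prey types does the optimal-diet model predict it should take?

1

Profitabilities (E/h, kJ/s): small caterpillars 5.34, spiders 0.301, aphids 0.17. Add prey in this order while the next type's profitability exceeds the intake rate on those already taken.
Rate on top 1: 1.666. spiders: 0.301 < 1.666 → exclude; stop.
Optimal diet: small caterpillars — 1 of 3 types.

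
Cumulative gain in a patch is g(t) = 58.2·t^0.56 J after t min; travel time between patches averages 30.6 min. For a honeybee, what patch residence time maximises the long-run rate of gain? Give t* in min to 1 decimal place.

38.9 min

Optimal t* satisfies g'(t*) = g(t*)/(T + t*).
g'(t) = 0.56·58.2·t^-0.44. Setting 0.56·58.2·t^-0.44 = 58.2·t^0.56/(30.6+t) gives 0.56(30.6+t) = t, so 0.44·t = 0.56×30.6.
t* = 0.56×30.6/0.44 = 38.95 min.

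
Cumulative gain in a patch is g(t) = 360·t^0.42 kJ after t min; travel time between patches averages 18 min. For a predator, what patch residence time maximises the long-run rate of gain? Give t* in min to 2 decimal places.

Maximise g(t)/(T+t): set derivative to zero → g'(t)(T+t) = g(t).
g'(t) = 0.42·360·t^-0.58. Setting 0.42·360·t^-0.58 = 360·t^0.42/(18+t) gives 0.42(18+t) = t, so 0.58·t = 0.42×18.
t* = 0.42×18/0.58 = 13.03 min.

13.03 min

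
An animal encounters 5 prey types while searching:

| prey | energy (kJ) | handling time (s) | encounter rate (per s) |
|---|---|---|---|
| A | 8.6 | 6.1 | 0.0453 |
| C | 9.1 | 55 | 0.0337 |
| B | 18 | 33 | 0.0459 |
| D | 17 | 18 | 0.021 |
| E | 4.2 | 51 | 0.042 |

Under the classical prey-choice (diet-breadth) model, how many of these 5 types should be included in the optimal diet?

3

Profitabilities (E/h, kJ/s): A 1.41, D 0.944, B 0.545, C 0.165, E 0.0824. Add prey in this order while the next type's profitability exceeds the intake rate on those already taken.
Rate on top 1: 0.3052. D: 0.944 > 0.3052 → include.
Rate on top 2: 0.4513. B: 0.545 > 0.4513 → include.
Rate on top 3: 0.4963. C: 0.165 < 0.4963 → exclude; stop.
Optimal diet: A, D, B — 3 of 5 types.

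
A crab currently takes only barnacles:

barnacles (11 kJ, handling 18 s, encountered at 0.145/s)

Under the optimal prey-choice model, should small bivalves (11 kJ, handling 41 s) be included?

On barnacles alone, R = ΣλE/(1+Σλh) = 1.595/3.61 = 0.4418 kJ/s.
Profitability of small bivalves: 11/41 = 0.2683 kJ/s.
0.2683 < 0.4418, so adding small bivalves would lower the average — exclude it.

No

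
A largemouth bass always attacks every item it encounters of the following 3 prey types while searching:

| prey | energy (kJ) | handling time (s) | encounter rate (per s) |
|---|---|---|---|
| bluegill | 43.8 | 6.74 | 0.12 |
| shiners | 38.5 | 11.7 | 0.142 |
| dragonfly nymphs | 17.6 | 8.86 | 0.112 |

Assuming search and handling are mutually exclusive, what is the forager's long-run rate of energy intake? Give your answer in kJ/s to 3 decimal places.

2.845 kJ/s

R = (0.12×43.8 + 0.142×38.5 + 0.112×17.6) / (1 + 0.12×6.74 + 0.142×11.7 + 0.112×8.86) = 12.69/4.463 = 2.845 kJ/s.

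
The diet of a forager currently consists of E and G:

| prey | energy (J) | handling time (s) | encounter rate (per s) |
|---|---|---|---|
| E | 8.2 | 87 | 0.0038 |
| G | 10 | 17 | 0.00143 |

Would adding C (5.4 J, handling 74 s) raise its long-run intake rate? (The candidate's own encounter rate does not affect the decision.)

Yes

Current rate: (0.0038×8.2 + 0.00143×10)/(1 + 0.0038×87 + 0.00143×17) = 0.03355 J/s.
Profitability of C: 5.4/74 = 0.07297 J/s.
0.07297 > 0.03355, so adding C raises the average — include it.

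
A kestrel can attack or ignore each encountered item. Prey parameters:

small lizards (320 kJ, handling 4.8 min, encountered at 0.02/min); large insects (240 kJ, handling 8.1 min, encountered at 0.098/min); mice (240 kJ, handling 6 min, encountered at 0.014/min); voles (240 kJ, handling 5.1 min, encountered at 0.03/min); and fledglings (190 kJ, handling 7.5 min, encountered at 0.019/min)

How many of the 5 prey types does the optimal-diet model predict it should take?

E/h in descending order: small lizards 66.7, voles 47.1, mice 40, large insects 29.6, fledglings 25.3 kJ/min. The optimal diet is the largest prefix of this list for which every included type satisfies E_i/h_i > R on the types above it.
Rate on top 1: 5.839. voles: 47.1 > 5.839 → include.
Rate on top 2: 10.89. mice: 40 > 10.89 → include.
Rate on top 3: 12.72. large insects: 29.6 > 12.72 → include.
Rate on top 4: 19.03. fledglings: 25.3 > 19.03 → include.
Optimal diet: small lizards, voles, mice, large insects, fledglings — 5 of 5 types.

5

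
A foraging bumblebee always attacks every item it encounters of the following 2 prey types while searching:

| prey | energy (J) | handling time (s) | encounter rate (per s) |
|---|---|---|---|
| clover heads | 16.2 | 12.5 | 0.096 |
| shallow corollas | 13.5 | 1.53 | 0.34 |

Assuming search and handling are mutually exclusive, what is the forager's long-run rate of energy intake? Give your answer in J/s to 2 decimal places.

2.26 J/s

Energy encountered per unit search time: 0.096×16.2 + 0.34×13.5 = 6.145 J/s.
Handling time per unit search time: 0.096×12.5 + 0.34×1.53 = 1.72.
Rate = 6.145/(1 + 1.72) = 2.259 J/s.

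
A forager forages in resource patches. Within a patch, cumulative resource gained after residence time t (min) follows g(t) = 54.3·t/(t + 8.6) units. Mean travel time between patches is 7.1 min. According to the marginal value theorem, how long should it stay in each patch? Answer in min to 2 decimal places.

7.81 min

By the marginal value theorem, leave when the instantaneous gain rate g'(t) equals the habitat-wide average g(t)/(T + t).
g'(t) = 54.3·8.6/(t + 8.6)². Setting 54.3·8.6/(t+8.6)² = 54.3t/[(t+8.6)(7.1+t)] gives 8.6(7.1+t) = t(t+8.6), so t² = 8.6×7.1 = 61.06.
t* = √61.06 = 7.814 min.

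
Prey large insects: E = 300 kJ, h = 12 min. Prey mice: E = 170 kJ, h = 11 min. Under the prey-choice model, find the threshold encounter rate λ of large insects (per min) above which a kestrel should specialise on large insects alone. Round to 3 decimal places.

0.135 per min

At the threshold, the rate on large insects alone equals the profitability of mice: λ·300/(1 + λ·12) = 170/11 = 15.45.
Rearranging, λ(300 − 15.45×12) = 15.45, so λ = 15.45/114.5 = 0.1349 per min.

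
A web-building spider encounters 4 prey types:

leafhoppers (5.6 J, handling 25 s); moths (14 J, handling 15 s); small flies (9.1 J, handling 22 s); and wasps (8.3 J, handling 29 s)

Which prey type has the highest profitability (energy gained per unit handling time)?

Profitability E/h (J/s): leafhoppers = 5.6/25 = 0.224, moths = 14/15 = 0.933, small flies = 9.1/22 = 0.414, wasps = 8.3/29 = 0.286.
Ranked: moths > small flies > wasps > leafhoppers.

moths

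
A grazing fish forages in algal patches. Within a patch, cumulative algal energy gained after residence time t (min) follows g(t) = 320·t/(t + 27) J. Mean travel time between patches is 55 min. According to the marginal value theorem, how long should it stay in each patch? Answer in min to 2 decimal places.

By the marginal value theorem, leave when the instantaneous gain rate g'(t) equals the habitat-wide average g(t)/(T + t).
g'(t) = 320·27/(t + 27)². Setting 320·27/(t+27)² = 320t/[(t+27)(55+t)] gives 27(55+t) = t(t+27), so t² = 27×55 = 1485.
t* = √1485 = 38.54 min.

38.54 min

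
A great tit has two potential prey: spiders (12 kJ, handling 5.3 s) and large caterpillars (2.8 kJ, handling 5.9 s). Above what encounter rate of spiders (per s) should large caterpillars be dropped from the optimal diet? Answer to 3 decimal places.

At the threshold, the rate on spiders alone equals the profitability of large caterpillars: λ·12/(1 + λ·5.3) = 2.8/5.9 = 0.4746.
Rearranging, λ(12 − 0.4746×5.3) = 0.4746, so λ = 0.4746/9.485 = 0.05004 per s.

0.050 per s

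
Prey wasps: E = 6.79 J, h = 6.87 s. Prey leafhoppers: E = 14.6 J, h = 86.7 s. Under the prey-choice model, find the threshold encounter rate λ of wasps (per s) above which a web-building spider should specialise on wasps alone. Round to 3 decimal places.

At the threshold, the rate on wasps alone equals the profitability of leafhoppers: λ·6.79/(1 + λ·6.87) = 14.6/86.7 = 0.1684.
Rearranging, λ(6.79 − 0.1684×6.87) = 0.1684, so λ = 0.1684/5.633 = 0.02989 per s.

0.030 per s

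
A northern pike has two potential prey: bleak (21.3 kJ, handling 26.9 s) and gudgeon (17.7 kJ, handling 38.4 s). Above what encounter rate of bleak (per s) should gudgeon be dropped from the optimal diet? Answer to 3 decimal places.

0.052 per s

At the threshold, the rate on bleak alone equals the profitability of gudgeon: λ·21.3/(1 + λ·26.9) = 17.7/38.4 = 0.4609.
Rearranging, λ(21.3 − 0.4609×26.9) = 0.4609, so λ = 0.4609/8.901 = 0.05179 per s.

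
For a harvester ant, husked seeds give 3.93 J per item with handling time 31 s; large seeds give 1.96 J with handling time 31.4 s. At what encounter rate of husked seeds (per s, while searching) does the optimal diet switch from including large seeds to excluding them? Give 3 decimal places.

0.031 per s

At the threshold, the rate on husked seeds alone equals the profitability of large seeds: λ·3.93/(1 + λ·31) = 1.96/31.4 = 0.06242.
Rearranging, λ(3.93 − 0.06242×31) = 0.06242, so λ = 0.06242/1.995 = 0.03129 per s.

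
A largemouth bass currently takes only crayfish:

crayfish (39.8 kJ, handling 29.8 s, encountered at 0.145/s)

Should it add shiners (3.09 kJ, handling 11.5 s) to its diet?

Current rate: (0.145×39.8)/(1 + 0.145×29.8) = 1.085 kJ/s.
Profitability of shiners: 3.09/11.5 = 0.2687 kJ/s.
0.2687 < 1.085, so adding shiners would lower the average — exclude it.

No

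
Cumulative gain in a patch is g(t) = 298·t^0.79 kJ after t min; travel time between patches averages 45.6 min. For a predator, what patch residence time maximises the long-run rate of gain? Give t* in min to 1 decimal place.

171.5 min

Maximise g(t)/(T+t): set derivative to zero → g'(t)(T+t) = g(t).
g'(t) = 0.79·298·t^-0.21. Setting 0.79·298·t^-0.21 = 298·t^0.79/(45.6+t) gives 0.79(45.6+t) = t, so 0.21·t = 0.79×45.6.
t* = 0.79×45.6/0.21 = 171.5 min.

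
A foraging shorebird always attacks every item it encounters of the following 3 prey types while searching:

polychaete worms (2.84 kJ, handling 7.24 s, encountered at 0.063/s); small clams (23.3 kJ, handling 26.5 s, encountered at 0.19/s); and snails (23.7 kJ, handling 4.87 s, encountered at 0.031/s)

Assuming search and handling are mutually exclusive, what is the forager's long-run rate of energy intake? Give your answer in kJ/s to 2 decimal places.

R = (0.063×2.84 + 0.19×23.3 + 0.031×23.7) / (1 + 0.063×7.24 + 0.19×26.5 + 0.031×4.87) = 5.341/6.642 = 0.8041 kJ/s.

0.80 kJ/s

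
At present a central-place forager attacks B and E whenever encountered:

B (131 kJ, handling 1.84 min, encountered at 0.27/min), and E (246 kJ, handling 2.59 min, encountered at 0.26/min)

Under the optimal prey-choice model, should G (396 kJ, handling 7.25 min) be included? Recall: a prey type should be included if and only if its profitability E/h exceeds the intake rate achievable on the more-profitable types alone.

Yes

Intake rate on the current diet: R = (0.27×131 + 0.26×246) / (1 + 0.27×1.84 + 0.26×2.59) = 99.33/2.17 = 45.77 kJ/min.
Profitability of G: 396/7.25 = 54.62 kJ/min.
Since 54.62 > R, including G increases the long-run rate.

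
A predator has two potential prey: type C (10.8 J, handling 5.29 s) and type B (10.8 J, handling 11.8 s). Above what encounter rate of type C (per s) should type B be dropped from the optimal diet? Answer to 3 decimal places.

0.154 per s

Drop type B once their profitability E₂/h₂ falls below the rate achievable on type C alone: E₂/h₂ = λE₁/(1 + λh₁).
Solve for λ: λE₁h₂ = E₂(1 + λh₁) → λ(E₁h₂ − E₂h₁) = E₂ → λ = E₂/(E₁h₂ − E₂h₁).
λ = 10.8/(10.8×11.8 − 10.8×5.29) = 10.8/70.31 = 0.1536 per s.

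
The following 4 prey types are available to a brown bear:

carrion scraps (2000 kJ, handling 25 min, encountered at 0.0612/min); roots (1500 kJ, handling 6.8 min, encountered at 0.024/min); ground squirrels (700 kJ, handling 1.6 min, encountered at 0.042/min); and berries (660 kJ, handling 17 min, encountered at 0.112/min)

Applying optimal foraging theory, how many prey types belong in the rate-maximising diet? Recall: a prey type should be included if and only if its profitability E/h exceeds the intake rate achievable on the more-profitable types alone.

3

Rank by E/h (kJ/min): ground squirrels 438, roots 221, carrion scraps 80, berries 38.8. Include each in turn until the next type's E/h falls below the running intake rate.
Rate on top 1: 27.55. roots: 221 > 27.55 → include.
Rate on top 2: 53.15. carrion scraps: 80 > 53.15 → include.
Rate on top 3: 68.03. berries: 38.8 < 68.03 → exclude; stop.
Optimal diet: ground squirrels, roots, carrion scraps — 3 of 4 types.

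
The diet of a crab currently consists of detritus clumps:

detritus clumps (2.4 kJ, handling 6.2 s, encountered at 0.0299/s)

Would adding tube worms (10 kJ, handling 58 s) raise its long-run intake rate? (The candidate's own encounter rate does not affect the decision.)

Yes

Current rate: (0.0299×2.4)/(1 + 0.0299×6.2) = 0.06054 kJ/s.
Profitability of tube worms: 10/58 = 0.1724 kJ/s.
Since 0.1724 > R, including tube worms increases the long-run rate.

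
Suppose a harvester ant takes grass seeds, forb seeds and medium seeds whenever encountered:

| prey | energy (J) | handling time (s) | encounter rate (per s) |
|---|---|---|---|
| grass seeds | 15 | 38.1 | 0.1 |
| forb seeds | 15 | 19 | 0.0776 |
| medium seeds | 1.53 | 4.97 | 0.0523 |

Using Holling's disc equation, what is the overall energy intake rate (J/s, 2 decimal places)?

R = (0.1×15 + 0.0776×15 + 0.0523×1.53) / (1 + 0.1×38.1 + 0.0776×19 + 0.0523×4.97) = 2.744/6.544 = 0.4193 J/s.

0.42 J/s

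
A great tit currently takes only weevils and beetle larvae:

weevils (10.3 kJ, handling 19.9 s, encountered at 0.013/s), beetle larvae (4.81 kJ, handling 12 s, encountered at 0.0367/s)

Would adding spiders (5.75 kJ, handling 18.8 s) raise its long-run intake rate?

Intake rate on the current diet: R = (0.013×10.3 + 0.0367×4.81) / (1 + 0.013×19.9 + 0.0367×12) = 0.3104/1.699 = 0.1827 kJ/s.
spiders: E/h = 5.75/18.8 = 0.3059 kJ/s.
0.3059 > 0.1827, so adding spiders raises the average — include it.

Yes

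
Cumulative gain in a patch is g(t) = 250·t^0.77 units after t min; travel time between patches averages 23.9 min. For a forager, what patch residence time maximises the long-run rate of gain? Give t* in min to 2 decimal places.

80.01 min

By the marginal value theorem, leave when the instantaneous gain rate g'(t) equals the habitat-wide average g(t)/(T + t).
g'(t) = 0.77·250·t^-0.23. Setting 0.77·250·t^-0.23 = 250·t^0.77/(23.9+t) gives 0.77(23.9+t) = t, so 0.23·t = 0.77×23.9.
t* = 0.77×23.9/0.23 = 80.01 min.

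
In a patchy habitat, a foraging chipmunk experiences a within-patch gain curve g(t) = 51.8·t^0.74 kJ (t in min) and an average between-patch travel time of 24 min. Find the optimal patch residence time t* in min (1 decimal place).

Maximise g(t)/(T+t): set derivative to zero → g'(t)(T+t) = g(t).
g'(t) = 0.74·51.8·t^-0.26. Setting 0.74·51.8·t^-0.26 = 51.8·t^0.74/(24+t) gives 0.74(24+t) = t, so 0.26·t = 0.74×24.
t* = 0.74×24/0.26 = 68.31 min.

68.3 min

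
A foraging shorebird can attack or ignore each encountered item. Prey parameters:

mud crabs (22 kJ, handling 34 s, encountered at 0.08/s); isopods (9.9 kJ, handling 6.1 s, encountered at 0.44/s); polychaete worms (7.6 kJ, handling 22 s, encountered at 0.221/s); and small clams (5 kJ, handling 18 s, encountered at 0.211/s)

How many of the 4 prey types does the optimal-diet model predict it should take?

1

Profitabilities (E/h, kJ/s): isopods 1.62, mud crabs 0.647, polychaete worms 0.345, small clams 0.278. Add prey in this order while the next type's profitability exceeds the intake rate on those already taken.
Rate on top 1: 1.182. mud crabs: 0.647 < 1.182 → exclude; stop.
Optimal diet: isopods — 1 of 4 types.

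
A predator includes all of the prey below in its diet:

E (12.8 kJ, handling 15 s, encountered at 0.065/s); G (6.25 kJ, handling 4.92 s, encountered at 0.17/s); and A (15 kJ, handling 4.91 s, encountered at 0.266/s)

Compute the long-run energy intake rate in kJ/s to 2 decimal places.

Energy encountered per unit search time: 0.065×12.8 + 0.17×6.25 + 0.266×15 = 5.885 kJ/s.
Handling time per unit search time: 0.065×15 + 0.17×4.92 + 0.266×4.91 = 3.117.
Rate = 5.885/(1 + 3.117) = 1.429 kJ/s.

1.43 kJ/s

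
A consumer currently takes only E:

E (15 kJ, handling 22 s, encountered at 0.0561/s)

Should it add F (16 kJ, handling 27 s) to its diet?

Yes

On E alone, R = ΣλE/(1+Σλh) = 0.8415/2.234 = 0.3766 kJ/s.
Profitability of F: 16/27 = 0.5926 kJ/s.
Since 0.5926 > R, including F increases the long-run rate.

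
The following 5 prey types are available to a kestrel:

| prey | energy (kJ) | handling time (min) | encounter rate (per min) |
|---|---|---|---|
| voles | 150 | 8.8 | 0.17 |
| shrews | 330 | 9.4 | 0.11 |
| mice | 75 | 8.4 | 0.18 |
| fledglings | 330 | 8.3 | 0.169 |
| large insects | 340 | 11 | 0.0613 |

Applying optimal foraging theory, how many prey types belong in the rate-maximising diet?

E/h in descending order: fledglings 39.8, shrews 35.1, large insects 30.9, voles 17, mice 8.93 kJ/min. The optimal diet is the largest prefix of this list for which every included type satisfies E_i/h_i > R on the types above it.
Rate on top 1: 23.21. shrews: 35.1 > 23.21 → include.
Rate on top 2: 26.79. large insects: 30.9 > 26.79 → include.
Rate on top 3: 27.47. voles: 17 < 27.47 → exclude; stop.
Optimal diet: fledglings, shrews, large insects — 3 of 5 types.

3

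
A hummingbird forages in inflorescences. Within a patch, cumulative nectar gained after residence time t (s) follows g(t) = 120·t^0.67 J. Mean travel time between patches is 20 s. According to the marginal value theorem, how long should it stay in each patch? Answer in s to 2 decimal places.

40.61 s

Optimal t* satisfies g'(t*) = g(t*)/(T + t*).
g'(t) = 0.67·120·t^-0.33. Setting 0.67·120·t^-0.33 = 120·t^0.67/(20+t) gives 0.67(20+t) = t, so 0.33·t = 0.67×20.
t* = 0.67×20/0.33 = 40.61 s.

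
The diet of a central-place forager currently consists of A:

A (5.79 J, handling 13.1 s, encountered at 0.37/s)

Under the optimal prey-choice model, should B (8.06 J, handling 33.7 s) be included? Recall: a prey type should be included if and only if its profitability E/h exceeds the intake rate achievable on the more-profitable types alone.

Current rate: (0.37×5.79)/(1 + 0.37×13.1) = 0.3664 J/s.
Profitability of B: 8.06/33.7 = 0.2392 J/s.
0.2392 < 0.3664, so adding B would lower the average — exclude it.

No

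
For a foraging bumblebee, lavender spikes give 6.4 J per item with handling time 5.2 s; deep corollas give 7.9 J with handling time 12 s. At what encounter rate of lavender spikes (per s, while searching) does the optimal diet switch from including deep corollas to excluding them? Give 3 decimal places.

Drop deep corollas once their profitability E₂/h₂ falls below the rate achievable on lavender spikes alone: E₂/h₂ = λE₁/(1 + λh₁).
Solve for λ: λE₁h₂ = E₂(1 + λh₁) → λ(E₁h₂ − E₂h₁) = E₂ → λ = E₂/(E₁h₂ − E₂h₁).
λ = 7.9/(6.4×12 − 7.9×5.2) = 7.9/35.72 = 0.2212 per s.

0.221 per s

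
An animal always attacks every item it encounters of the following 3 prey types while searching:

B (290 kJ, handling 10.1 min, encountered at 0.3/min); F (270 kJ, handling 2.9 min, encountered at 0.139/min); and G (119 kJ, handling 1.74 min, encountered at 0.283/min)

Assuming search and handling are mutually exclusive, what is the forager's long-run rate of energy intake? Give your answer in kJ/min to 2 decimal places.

R = Σλ_iE_i / (1 + Σλ_ih_i)
Numerator: 0.3×290 + 0.139×270 + 0.283×119 = 158.2
Denominator: 1 + 0.3×10.1 + 0.139×2.9 + 0.283×1.74 = 4.926
R = 158.2/4.926 = 32.12 kJ/min

32.12 kJ/min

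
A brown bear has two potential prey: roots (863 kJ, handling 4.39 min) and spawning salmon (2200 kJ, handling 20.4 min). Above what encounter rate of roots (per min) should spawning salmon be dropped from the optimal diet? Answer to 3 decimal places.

At the threshold, the rate on roots alone equals the profitability of spawning salmon: λ·863/(1 + λ·4.39) = 2200/20.4 = 107.8.
Rearranging, λ(863 − 107.8×4.39) = 107.8, so λ = 107.8/389.6 = 0.2768 per min.

0.277 per min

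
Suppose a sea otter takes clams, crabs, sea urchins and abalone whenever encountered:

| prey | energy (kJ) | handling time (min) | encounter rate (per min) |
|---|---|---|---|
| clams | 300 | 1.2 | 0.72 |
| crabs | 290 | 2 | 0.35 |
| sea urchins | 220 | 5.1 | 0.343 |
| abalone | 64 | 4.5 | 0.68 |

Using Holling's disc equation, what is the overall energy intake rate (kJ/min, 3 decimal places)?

Energy encountered per unit search time: 0.72×300 + 0.35×290 + 0.343×220 + 0.68×64 = 436.5 kJ/min.
Handling time per unit search time: 0.72×1.2 + 0.35×2 + 0.343×5.1 + 0.68×4.5 = 6.373.
Rate = 436.5/(1 + 6.373) = 59.2 kJ/min.

59.197 kJ/min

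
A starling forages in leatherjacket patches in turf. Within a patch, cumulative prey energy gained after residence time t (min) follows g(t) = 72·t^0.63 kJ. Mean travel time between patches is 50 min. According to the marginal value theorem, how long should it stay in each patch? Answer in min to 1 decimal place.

85.1 min

By the marginal value theorem, leave when the instantaneous gain rate g'(t) equals the habitat-wide average g(t)/(T + t).
g'(t) = 0.63·72·t^-0.37. Setting 0.63·72·t^-0.37 = 72·t^0.63/(50+t) gives 0.63(50+t) = t, so 0.37·t = 0.63×50.
t* = 0.63×50/0.37 = 85.14 min.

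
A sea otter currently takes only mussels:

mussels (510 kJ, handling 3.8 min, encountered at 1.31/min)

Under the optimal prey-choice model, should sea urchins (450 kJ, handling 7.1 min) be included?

Current rate: (1.31×510)/(1 + 1.31×3.8) = 111.8 kJ/min.
sea urchins: E/h = 450/7.1 = 63.38 kJ/min.
Since 63.38 < R, time spent handling sea urchins is better spent searching.

No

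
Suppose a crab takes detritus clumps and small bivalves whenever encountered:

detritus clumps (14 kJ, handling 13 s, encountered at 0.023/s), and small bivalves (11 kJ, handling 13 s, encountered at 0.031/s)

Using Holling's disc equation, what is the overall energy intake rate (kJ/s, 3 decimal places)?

0.390 kJ/s

Energy encountered per unit search time: 0.023×14 + 0.031×11 = 0.663 kJ/s.
Handling time per unit search time: 0.023×13 + 0.031×13 = 0.702.
Rate = 0.663/(1 + 0.702) = 0.3895 kJ/s.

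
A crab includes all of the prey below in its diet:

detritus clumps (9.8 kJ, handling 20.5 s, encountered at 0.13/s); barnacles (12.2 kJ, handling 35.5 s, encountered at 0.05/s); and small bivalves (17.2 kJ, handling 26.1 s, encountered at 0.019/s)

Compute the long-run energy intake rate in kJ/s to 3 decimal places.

0.372 kJ/s

R = Σλ_iE_i / (1 + Σλ_ih_i)
Numerator: 0.13×9.8 + 0.05×12.2 + 0.019×17.2 = 2.211
Denominator: 1 + 0.13×20.5 + 0.05×35.5 + 0.019×26.1 = 5.936
R = 2.211/5.936 = 0.3724 kJ/s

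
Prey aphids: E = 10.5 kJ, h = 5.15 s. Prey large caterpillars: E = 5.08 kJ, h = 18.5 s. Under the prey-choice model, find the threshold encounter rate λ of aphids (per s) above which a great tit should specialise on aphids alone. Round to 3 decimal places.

At the threshold, the rate on aphids alone equals the profitability of large caterpillars: λ·10.5/(1 + λ·5.15) = 5.08/18.5 = 0.2746.
Rearranging, λ(10.5 − 0.2746×5.15) = 0.2746, so λ = 0.2746/9.086 = 0.03022 per s.

0.030 per s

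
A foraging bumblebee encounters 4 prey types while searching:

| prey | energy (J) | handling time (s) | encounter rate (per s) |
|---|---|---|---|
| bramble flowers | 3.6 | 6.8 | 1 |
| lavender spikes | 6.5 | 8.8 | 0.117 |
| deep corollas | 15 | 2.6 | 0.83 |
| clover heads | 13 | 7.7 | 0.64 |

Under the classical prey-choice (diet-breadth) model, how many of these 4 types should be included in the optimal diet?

Rank by E/h (J/s): deep corollas 5.77, clover heads 1.69, lavender spikes 0.739, bramble flowers 0.529. Include each in turn until the next type's E/h falls below the running intake rate.
Rate on top 1: 3.942. clover heads: 1.69 < 3.942 → exclude; stop.
Optimal diet: deep corollas — 1 of 4 types.

1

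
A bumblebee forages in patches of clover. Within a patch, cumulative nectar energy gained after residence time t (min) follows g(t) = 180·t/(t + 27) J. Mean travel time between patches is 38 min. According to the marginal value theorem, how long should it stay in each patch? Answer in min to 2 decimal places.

32.03 min

Maximise g(t)/(T+t): set derivative to zero → g'(t)(T+t) = g(t).
g'(t) = 180·27/(t + 27)². Setting 180·27/(t+27)² = 180t/[(t+27)(38+t)] gives 27(38+t) = t(t+27), so t² = 27×38 = 1026.
t* = √1026 = 32.03 min.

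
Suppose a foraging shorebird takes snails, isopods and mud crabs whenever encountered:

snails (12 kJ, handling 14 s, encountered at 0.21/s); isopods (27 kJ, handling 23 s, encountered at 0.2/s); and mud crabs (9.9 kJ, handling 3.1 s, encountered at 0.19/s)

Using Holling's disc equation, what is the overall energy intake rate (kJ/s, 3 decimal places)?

R = (0.21×12 + 0.2×27 + 0.19×9.9) / (1 + 0.21×14 + 0.2×23 + 0.19×3.1) = 9.801/9.129 = 1.074 kJ/s.

1.074 kJ/s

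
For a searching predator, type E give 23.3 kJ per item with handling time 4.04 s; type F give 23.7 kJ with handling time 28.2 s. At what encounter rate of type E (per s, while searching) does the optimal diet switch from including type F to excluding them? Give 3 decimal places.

The zero-one rule: include type F iff E₂/h₂ > λE₁/(1+λh₁). Equality gives the switch point.
λE₁h₂ = E₂ + λE₂h₁ ⇒ λ = E₂/(E₁h₂ − E₂h₁) = 23.7/(657.1 − 95.75) = 0.04222 per s.

0.042 per s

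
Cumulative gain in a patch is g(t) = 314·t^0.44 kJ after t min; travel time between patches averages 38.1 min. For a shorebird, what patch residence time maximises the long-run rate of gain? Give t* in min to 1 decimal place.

Maximise g(t)/(T+t): set derivative to zero → g'(t)(T+t) = g(t).
g'(t) = 0.44·314·t^-0.56. Setting 0.44·314·t^-0.56 = 314·t^0.44/(38.1+t) gives 0.44(38.1+t) = t, so 0.56·t = 0.44×38.1.
t* = 0.44×38.1/0.56 = 29.94 min.

29.9 min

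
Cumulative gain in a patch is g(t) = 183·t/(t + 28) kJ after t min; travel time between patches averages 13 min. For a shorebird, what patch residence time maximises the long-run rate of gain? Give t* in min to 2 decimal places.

19.08 min

Maximise g(t)/(T+t): set derivative to zero → g'(t)(T+t) = g(t).
g'(t) = 183·28/(t + 28)². Setting 183·28/(t+28)² = 183t/[(t+28)(13+t)] gives 28(13+t) = t(t+28), so t² = 28×13 = 364.
t* = √364 = 19.08 min.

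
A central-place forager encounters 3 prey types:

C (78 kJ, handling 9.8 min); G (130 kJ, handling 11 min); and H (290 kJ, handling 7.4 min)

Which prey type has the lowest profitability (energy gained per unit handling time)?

C

Profitability E/h (kJ/min): C = 78/9.8 = 7.96, G = 130/11 = 11.8, H = 290/7.4 = 39.2.
Ranked: H > G > C.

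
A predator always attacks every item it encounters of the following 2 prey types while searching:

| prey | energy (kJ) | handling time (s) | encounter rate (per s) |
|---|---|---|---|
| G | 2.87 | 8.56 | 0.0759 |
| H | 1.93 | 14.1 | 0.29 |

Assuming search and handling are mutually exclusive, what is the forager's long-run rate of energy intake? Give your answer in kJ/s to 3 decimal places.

Energy encountered per unit search time: 0.0759×2.87 + 0.29×1.93 = 0.7775 kJ/s.
Handling time per unit search time: 0.0759×8.56 + 0.29×14.1 = 4.739.
Rate = 0.7775/(1 + 4.739) = 0.1355 kJ/s.

0.135 kJ/s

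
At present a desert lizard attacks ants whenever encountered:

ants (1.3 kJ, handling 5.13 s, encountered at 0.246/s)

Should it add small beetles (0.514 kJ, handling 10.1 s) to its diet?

Intake rate on the current diet: R = (0.246×1.3) / (1 + 0.246×5.13) = 0.3198/2.262 = 0.1414 kJ/s.
Profitability of small beetles: 0.514/10.1 = 0.05089 kJ/s.
Since 0.05089 < R, time spent handling small beetles is better spent searching.

No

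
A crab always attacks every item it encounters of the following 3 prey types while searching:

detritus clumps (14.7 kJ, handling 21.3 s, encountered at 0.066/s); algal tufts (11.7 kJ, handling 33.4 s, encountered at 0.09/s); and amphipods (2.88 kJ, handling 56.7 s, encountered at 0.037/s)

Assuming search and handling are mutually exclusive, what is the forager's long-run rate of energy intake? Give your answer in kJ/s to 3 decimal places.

0.284 kJ/s

R = (0.066×14.7 + 0.09×11.7 + 0.037×2.88) / (1 + 0.066×21.3 + 0.09×33.4 + 0.037×56.7) = 2.13/7.51 = 0.2836 kJ/s.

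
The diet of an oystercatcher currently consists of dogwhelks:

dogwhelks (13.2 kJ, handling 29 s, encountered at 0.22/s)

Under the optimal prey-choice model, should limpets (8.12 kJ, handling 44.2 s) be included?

No

Current rate: (0.22×13.2)/(1 + 0.22×29) = 0.3935 kJ/s.
Profitability of limpets: 8.12/44.2 = 0.1837 kJ/s.
Since 0.1837 < R, time spent handling limpets is better spent searching.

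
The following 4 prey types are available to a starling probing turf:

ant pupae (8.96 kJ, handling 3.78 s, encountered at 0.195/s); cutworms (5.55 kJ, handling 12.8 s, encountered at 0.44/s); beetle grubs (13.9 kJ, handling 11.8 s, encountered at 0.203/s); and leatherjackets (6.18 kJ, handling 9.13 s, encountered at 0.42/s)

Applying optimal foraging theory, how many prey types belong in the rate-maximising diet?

Profitabilities (E/h, kJ/s): ant pupae 2.37, beetle grubs 1.18, leatherjackets 0.677, cutworms 0.434. Add prey in this order while the next type's profitability exceeds the intake rate on those already taken.
Rate on top 1: 1.006. beetle grubs: 1.18 > 1.006 → include.
Rate on top 2: 1.106. leatherjackets: 0.677 < 1.106 → exclude; stop.
Optimal diet: ant pupae, beetle grubs — 2 of 4 types.

2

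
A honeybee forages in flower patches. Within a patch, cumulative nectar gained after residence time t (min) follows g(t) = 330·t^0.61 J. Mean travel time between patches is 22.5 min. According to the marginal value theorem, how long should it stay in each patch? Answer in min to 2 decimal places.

35.19 min

Maximise g(t)/(T+t): set derivative to zero → g'(t)(T+t) = g(t).
g'(t) = 0.61·330·t^-0.39. Setting 0.61·330·t^-0.39 = 330·t^0.61/(22.5+t) gives 0.61(22.5+t) = t, so 0.39·t = 0.61×22.5.
t* = 0.61×22.5/0.39 = 35.19 min.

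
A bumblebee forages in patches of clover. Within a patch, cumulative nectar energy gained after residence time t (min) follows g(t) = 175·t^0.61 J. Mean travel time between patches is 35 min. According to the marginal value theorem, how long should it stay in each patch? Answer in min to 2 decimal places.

Maximise g(t)/(T+t): set derivative to zero → g'(t)(T+t) = g(t).
g'(t) = 0.61·175·t^-0.39. Setting 0.61·175·t^-0.39 = 175·t^0.61/(35+t) gives 0.61(35+t) = t, so 0.39·t = 0.61×35.
t* = 0.61×35/0.39 = 54.74 min.

54.74 min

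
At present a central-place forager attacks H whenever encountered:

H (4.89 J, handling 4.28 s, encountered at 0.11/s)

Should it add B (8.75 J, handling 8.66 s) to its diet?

Yes

Intake rate on the current diet: R = (0.11×4.89) / (1 + 0.11×4.28) = 0.5379/1.471 = 0.3657 J/s.
Profitability of B: 8.75/8.66 = 1.01 J/s.
Since 1.01 > R, including B increases the long-run rate.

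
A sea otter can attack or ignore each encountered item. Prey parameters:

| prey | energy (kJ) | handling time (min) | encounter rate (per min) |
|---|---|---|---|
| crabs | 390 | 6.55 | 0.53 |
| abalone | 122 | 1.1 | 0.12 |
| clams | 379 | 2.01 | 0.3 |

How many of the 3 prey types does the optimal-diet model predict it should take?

2

Profitabilities (E/h, kJ/min): clams 189, abalone 111, crabs 59.5. Add prey in this order while the next type's profitability exceeds the intake rate on those already taken.
Rate on top 1: 70.93. abalone: 111 > 70.93 → include.
Rate on top 2: 73.97. crabs: 59.5 < 73.97 → exclude; stop.
Optimal diet: clams, abalone — 2 of 3 types.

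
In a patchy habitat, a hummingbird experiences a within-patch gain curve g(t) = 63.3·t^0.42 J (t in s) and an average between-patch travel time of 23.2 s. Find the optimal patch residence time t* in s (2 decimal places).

16.80 s

By the marginal value theorem, leave when the instantaneous gain rate g'(t) equals the habitat-wide average g(t)/(T + t).
g'(t) = 0.42·63.3·t^-0.58. Setting 0.42·63.3·t^-0.58 = 63.3·t^0.42/(23.2+t) gives 0.42(23.2+t) = t, so 0.58·t = 0.42×23.2.
t* = 0.42×23.2/0.58 = 16.8 s.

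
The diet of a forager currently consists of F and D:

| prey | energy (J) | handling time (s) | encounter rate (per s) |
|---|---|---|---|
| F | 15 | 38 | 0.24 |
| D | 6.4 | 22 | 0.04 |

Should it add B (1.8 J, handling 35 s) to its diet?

Intake rate on the current diet: R = (0.24×15 + 0.04×6.4) / (1 + 0.24×38 + 0.04×22) = 3.856/11 = 0.3505 J/s.
Profitability of B: 1.8/35 = 0.05143 J/s.
0.05143 < 0.3505, so adding B would lower the average — exclude it.

No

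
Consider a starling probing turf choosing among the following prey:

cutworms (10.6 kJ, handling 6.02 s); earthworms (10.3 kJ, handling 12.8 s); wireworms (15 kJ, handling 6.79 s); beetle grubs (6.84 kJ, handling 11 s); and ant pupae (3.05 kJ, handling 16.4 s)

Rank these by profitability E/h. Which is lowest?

In descending order of E/h:
wireworms: 15/6.79 = 2.21 kJ/s
cutworms: 10.6/6.02 = 1.76 kJ/s
earthworms: 10.3/12.8 = 0.805 kJ/s
beetle grubs: 6.84/11 = 0.622 kJ/s
ant pupae: 3.05/16.4 = 0.186 kJ/s

ant pupae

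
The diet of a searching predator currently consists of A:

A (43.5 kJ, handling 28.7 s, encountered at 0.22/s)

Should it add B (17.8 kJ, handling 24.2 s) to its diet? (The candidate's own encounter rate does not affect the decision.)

No

On A alone, R = ΣλE/(1+Σλh) = 9.57/7.314 = 1.308 kJ/s.
B: E/h = 17.8/24.2 = 0.7355 kJ/s.
0.7355 < 1.308, so adding B would lower the average — exclude it.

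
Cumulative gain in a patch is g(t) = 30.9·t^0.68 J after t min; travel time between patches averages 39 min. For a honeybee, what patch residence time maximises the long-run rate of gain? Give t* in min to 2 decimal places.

82.88 min

Maximise g(t)/(T+t): set derivative to zero → g'(t)(T+t) = g(t).
g'(t) = 0.68·30.9·t^-0.32. Setting 0.68·30.9·t^-0.32 = 30.9·t^0.68/(39+t) gives 0.68(39+t) = t, so 0.32·t = 0.68×39.
t* = 0.68×39/0.32 = 82.88 min.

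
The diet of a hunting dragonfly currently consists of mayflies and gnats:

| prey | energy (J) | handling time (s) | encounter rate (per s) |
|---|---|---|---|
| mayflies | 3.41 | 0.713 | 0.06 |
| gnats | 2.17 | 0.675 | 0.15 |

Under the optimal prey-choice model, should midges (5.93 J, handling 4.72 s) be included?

Current rate: (0.06×3.41 + 0.15×2.17)/(1 + 0.06×0.713 + 0.15×0.675) = 0.4634 J/s.
Profitability of midges: 5.93/4.72 = 1.256 J/s.
1.256 > 0.4634, so adding midges raises the average — include it.

Yes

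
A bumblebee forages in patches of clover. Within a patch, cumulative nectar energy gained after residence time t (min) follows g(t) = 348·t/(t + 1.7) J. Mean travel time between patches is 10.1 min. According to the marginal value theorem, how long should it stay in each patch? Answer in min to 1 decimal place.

4.1 min

Maximise g(t)/(T+t): set derivative to zero → g'(t)(T+t) = g(t).
g'(t) = 348·1.7/(t + 1.7)². Setting 348·1.7/(t+1.7)² = 348t/[(t+1.7)(10.1+t)] gives 1.7(10.1+t) = t(t+1.7), so t² = 1.7×10.1 = 17.17.
t* = √17.17 = 4.144 min.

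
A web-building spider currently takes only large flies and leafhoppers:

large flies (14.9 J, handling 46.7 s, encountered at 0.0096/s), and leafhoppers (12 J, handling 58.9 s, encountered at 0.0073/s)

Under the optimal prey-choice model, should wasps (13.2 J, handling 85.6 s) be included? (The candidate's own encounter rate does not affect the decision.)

Yes

Intake rate on the current diet: R = (0.0096×14.9 + 0.0073×12) / (1 + 0.0096×46.7 + 0.0073×58.9) = 0.2306/1.878 = 0.1228 J/s.
Profitability of wasps: 13.2/85.6 = 0.1542 J/s.
Since 0.1542 > R, including wasps increases the long-run rate.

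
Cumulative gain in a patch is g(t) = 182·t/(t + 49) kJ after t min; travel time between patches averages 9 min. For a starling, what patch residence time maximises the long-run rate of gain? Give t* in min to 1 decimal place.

21.0 min

Optimal t* satisfies g'(t*) = g(t*)/(T + t*).
g'(t) = 182·49/(t + 49)². Setting 182·49/(t+49)² = 182t/[(t+49)(9+t)] gives 49(9+t) = t(t+49), so t² = 49×9 = 441.
t* = √441 = 21 min.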